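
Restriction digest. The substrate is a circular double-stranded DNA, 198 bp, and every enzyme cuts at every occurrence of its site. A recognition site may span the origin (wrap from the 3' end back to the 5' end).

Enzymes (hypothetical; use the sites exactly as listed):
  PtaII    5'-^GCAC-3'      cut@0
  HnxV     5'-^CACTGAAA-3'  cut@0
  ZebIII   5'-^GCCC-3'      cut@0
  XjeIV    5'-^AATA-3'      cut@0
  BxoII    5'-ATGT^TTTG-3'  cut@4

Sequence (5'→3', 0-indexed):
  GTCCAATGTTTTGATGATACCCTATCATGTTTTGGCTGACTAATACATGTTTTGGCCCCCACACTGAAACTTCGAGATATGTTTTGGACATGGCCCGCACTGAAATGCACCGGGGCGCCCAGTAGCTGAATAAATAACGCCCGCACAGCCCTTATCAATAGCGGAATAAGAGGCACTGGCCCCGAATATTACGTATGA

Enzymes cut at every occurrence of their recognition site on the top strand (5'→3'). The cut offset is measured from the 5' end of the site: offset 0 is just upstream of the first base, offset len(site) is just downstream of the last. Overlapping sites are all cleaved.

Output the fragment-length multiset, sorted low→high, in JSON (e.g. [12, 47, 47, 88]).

[1,4,4,4,4,5,6,6,6,7,8,8,9,9,9,10,10,11,12,21,21,23]

Scan for sites:
  PtaII GCAC/0: at [96, 106, 142, 172] ⇒ [96, 106, 142, 172]
  HnxV CACTGAAA/0: at [61, 97] ⇒ [61, 97]
  ZebIII GCCC/0: at [54, 92, 116, 138, 147, 178] ⇒ [54, 92, 116, 138, 147, 178]
  XjeIV AATA/0: at [41, 128, 132, 156, 164, 184] ⇒ [41, 128, 132, 156, 164, 184]
  BxoII ATGTTTTG/4: at [5, 26, 46, 78] ⇒ [9, 30, 50, 82]

Pooled cuts: [9, 30, 41, 50, 54, 61, 82, 92, 96, 97, 106, 116, 128, 132, 138, 142, 147, 156, 164, 172, 178, 184]

Fragments:
  9→30: 21 bp
  30→41: 11 bp
  41→50: 9 bp
  50→54: 4 bp
  54→61: 7 bp
  61→82: 21 bp
  82→92: 10 bp
  92→96: 4 bp
  96→97: 1 bp
  97→106: 9 bp
  106→116: 10 bp
  116→128: 12 bp
  128→132: 4 bp
  132→138: 6 bp
  138→142: 4 bp
  142→147: 5 bp
  147→156: 9 bp
  156→164: 8 bp
  164→172: 8 bp
  172→178: 6 bp
  178→184: 6 bp
  184→9 (wrap): 198-184+9 = 23 bp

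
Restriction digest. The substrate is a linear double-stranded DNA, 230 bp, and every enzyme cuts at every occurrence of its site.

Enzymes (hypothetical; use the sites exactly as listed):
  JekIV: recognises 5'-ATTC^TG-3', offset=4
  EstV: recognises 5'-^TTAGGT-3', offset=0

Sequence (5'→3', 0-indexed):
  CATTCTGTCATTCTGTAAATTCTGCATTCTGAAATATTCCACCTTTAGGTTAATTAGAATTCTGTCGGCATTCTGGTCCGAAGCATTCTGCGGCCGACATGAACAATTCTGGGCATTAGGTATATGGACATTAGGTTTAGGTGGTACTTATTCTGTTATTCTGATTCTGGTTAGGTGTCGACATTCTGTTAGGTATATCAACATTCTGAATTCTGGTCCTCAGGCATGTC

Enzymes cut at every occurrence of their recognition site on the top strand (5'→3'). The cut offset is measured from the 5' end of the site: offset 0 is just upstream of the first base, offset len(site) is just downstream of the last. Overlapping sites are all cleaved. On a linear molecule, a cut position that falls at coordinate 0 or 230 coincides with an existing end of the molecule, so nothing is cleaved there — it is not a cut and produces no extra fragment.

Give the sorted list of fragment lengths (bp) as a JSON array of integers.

Per-enzyme occurrences:
  JekIV (ATTCTG, off=4): starts [1, 9, 18, 25, 58, 69, 84, 105, 149, 157, 163, 182, 202, 209] → cuts [5, 13, 22, 29, 62, 73, 88, 109, 153, 161, 167, 186, 206, 213]
  EstV (TTAGGT, off=0): starts [44, 115, 130, 136, 170, 188] → cuts [44, 115, 130, 136, 170, 188]

All cut coordinates (distinct, sorted): [5, 13, 22, 29, 44, 62, 73, 88, 109, 115, 130, 136, 153, 161, 167, 170, 186, 188, 206, 213]

Fragment lengths:
  [0,5): 5 bp
  [5,13): 8 bp
  [13,22): 9 bp
  [22,29): 7 bp
  [29,44): 15 bp
  [44,62): 18 bp
  [62,73): 11 bp
  [73,88): 15 bp
  [88,109): 21 bp
  [109,115): 6 bp
  [115,130): 15 bp
  [130,136): 6 bp
  [136,153): 17 bp
  [153,161): 8 bp
  [161,167): 6 bp
  [167,170): 3 bp
  [170,186): 16 bp
  [186,188): 2 bp
  [188,206): 18 bp
  [206,213): 7 bp
  [213,230): 17 bp

[2,3,5,6,6,6,7,7,8,8,9,11,15,15,15,16,17,17,18,18,21]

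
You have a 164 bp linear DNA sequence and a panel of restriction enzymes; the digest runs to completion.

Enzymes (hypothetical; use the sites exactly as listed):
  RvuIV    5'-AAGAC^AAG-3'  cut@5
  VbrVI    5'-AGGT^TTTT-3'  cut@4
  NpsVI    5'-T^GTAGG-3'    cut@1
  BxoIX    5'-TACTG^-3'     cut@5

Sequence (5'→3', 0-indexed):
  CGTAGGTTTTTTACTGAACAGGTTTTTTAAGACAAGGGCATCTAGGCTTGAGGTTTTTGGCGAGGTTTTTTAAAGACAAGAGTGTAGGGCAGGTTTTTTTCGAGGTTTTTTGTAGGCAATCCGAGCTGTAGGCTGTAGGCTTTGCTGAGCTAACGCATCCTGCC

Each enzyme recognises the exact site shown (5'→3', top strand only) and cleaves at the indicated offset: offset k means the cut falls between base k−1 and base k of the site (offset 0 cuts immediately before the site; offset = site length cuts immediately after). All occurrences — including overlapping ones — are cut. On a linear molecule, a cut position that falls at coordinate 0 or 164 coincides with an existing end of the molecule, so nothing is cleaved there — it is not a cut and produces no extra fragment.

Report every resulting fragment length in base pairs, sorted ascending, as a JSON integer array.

[5,6,7,7,7,9,10,11,11,12,12,16,21,30]

Scan for sites:
  RvuIV (AAGACAAG, off=5): starts [28, 72] → cuts [33, 77]
  VbrVI (AGGTTTTT, off=4): starts [3, 19, 50, 62, 90, 102] → cuts [7, 23, 54, 66, 94, 106]
  NpsVI (TGTAGG, off=1): starts [82, 110, 126, 133] → cuts [83, 111, 127, 134]
  BxoIX (TACTG, off=5): starts [11] → cuts [16]

All cut coordinates (distinct, sorted): [7, 16, 23, 33, 54, 66, 77, 83, 94, 106, 111, 127, 134]

Fragments:
  [0,7): 7 bp
  [7,16): 9 bp
  [16,23): 7 bp
  [23,33): 10 bp
  [33,54): 21 bp
  [54,66): 12 bp
  [66,77): 11 bp
  [77,83): 6 bp
  [83,94): 11 bp
  [94,106): 12 bp
  [106,111): 5 bp
  [111,127): 16 bp
  [127,134): 7 bp
  [134,164): 30 bp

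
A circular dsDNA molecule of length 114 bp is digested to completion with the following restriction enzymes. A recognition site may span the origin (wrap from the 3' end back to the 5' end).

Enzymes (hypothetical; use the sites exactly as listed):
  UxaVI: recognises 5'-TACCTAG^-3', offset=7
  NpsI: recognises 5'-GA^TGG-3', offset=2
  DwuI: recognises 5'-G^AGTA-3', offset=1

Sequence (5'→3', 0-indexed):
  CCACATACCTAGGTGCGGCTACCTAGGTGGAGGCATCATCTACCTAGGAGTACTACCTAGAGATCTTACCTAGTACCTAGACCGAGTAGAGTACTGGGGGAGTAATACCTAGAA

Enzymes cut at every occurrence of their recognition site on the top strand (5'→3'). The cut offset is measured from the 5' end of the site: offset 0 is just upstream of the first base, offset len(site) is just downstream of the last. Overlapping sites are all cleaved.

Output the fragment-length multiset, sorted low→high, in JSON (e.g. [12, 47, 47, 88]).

[1,4,5,7,11,12,12,13,14,14,21]

Scan for sites:
  UxaVI TACCTAG/7: at [5, 19, 40, 53, 66, 73, 105] ⇒ [12, 26, 47, 60, 73, 80, 112]
  NpsI (GATGG, off=2): no sites
  DwuI GAGTA/1: at [47, 83, 88, 99] ⇒ [48, 84, 89, 100]

All cut coordinates (distinct, sorted): [12, 26, 47, 48, 60, 73, 80, 84, 89, 100, 112]

Fragment lengths:
  12→26: 14 bp
  26→47: 21 bp
  47→48: 1 bp
  48→60: 12 bp
  60→73: 13 bp
  73→80: 7 bp
  80→84: 4 bp
  84→89: 5 bp
  89→100: 11 bp
  100→112: 12 bp
  112→12 (wrap): 114-112+12 = 14 bp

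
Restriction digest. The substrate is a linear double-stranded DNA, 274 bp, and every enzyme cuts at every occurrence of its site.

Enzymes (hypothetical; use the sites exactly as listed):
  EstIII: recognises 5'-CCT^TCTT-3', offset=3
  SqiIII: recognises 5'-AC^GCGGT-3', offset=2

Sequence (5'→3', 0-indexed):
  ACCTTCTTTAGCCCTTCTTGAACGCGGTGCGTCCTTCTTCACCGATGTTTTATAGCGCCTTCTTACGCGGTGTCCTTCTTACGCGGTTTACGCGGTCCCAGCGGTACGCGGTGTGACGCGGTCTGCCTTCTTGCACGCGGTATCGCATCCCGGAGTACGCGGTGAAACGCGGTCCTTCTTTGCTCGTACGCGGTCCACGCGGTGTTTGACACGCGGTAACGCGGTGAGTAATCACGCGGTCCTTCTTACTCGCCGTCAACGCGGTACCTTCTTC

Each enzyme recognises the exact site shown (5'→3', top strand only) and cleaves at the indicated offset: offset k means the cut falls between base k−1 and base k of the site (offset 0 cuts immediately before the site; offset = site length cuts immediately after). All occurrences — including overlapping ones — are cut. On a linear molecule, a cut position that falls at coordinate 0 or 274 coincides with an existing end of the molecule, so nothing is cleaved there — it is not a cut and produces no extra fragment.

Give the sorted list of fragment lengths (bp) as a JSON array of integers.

Per-enzyme occurrences:
  EstIII CCTTCTT/3: at [1, 12, 32, 57, 73, 125, 173, 240, 266] ⇒ [4, 15, 35, 60, 76, 128, 176, 243, 269]
  SqiIII ACGCGGT/2: at [21, 64, 80, 89, 105, 115, 134, 156, 166, 187, 196, 210, 218, 233, 258] ⇒ [23, 66, 82, 91, 107, 117, 136, 158, 168, 189, 198, 212, 220, 235, 260]

All cut coordinates (distinct, sorted): [4, 15, 23, 35, 60, 66, 76, 82, 91, 107, 117, 128, 136, 158, 168, 176, 189, 198, 212, 220, 235, 243, 260, 269]

Fragments:
  [0,4): 4 bp
  [4,15): 11 bp
  [15,23): 8 bp
  [23,35): 12 bp
  [35,60): 25 bp
  [60,66): 6 bp
  [66,76): 10 bp
  [76,82): 6 bp
  [82,91): 9 bp
  [91,107): 16 bp
  [107,117): 10 bp
  [117,128): 11 bp
  [128,136): 8 bp
  [136,158): 22 bp
  [158,168): 10 bp
  [168,176): 8 bp
  [176,189): 13 bp
  [189,198): 9 bp
  [198,212): 14 bp
  [212,220): 8 bp
  [220,235): 15 bp
  [235,243): 8 bp
  [243,260): 17 bp
  [260,269): 9 bp
  [269,274): 5 bp

[4,5,6,6,8,8,8,8,8,9,9,9,10,10,10,11,11,12,13,14,15,16,17,22,25]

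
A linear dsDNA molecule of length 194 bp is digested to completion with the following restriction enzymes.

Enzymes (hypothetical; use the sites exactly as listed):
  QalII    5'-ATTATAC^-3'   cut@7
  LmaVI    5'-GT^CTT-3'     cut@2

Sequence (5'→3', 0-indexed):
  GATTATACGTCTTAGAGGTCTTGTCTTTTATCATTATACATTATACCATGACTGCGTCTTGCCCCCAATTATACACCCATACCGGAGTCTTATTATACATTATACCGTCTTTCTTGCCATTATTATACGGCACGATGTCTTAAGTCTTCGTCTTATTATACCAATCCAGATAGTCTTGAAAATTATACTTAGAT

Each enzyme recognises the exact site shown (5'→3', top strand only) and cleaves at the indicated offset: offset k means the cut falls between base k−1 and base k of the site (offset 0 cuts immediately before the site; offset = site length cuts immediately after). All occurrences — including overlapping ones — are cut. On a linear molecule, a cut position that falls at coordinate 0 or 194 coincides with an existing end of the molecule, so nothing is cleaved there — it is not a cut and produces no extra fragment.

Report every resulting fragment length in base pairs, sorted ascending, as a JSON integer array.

[2,3,5,6,6,7,7,7,8,9,10,10,10,11,13,14,14,15,17,20]

Per-enzyme occurrences:
  QalII ATTATAC/7: at [1, 32, 39, 67, 91, 98, 121, 154, 181] ⇒ [8, 39, 46, 74, 98, 105, 128, 161, 188]
  LmaVI GTCTT/2: at [8, 17, 22, 55, 86, 106, 136, 143, 149, 172] ⇒ [10, 19, 24, 57, 88, 108, 138, 145, 151, 174]

All cut coordinates (distinct, sorted): [8, 10, 19, 24, 39, 46, 57, 74, 88, 98, 105, 108, 128, 138, 145, 151, 161, 174, 188]

Fragment lengths:
  [0,8): 8 bp
  [8,10): 2 bp
  [10,19): 9 bp
  [19,24): 5 bp
  [24,39): 15 bp
  [39,46): 7 bp
  [46,57): 11 bp
  [57,74): 17 bp
  [74,88): 14 bp
  [88,98): 10 bp
  [98,105): 7 bp
  [105,108): 3 bp
  [108,128): 20 bp
  [128,138): 10 bp
  [138,145): 7 bp
  [145,151): 6 bp
  [151,161): 10 bp
  [161,174): 13 bp
  [174,188): 14 bp
  [188,194): 6 bp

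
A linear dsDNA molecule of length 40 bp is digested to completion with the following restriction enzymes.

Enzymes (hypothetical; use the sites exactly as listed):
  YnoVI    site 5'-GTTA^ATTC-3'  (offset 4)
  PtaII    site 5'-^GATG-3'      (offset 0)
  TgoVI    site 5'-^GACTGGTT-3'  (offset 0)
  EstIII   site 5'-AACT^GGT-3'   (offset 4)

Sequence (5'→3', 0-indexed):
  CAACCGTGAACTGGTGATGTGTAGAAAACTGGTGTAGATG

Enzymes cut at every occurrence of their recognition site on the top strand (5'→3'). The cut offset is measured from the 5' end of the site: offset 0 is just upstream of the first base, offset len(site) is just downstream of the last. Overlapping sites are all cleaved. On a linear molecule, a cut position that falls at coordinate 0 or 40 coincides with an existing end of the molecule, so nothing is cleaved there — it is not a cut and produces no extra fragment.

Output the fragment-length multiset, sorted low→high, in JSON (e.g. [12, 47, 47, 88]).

[3,4,6,12,15]

Site scan:
  YnoVI (GTTAATTC, off=4): no sites
  PtaII GATG/0: at [15, 36] ⇒ [15, 36]
  TgoVI (GACTGGTT, off=0): no sites
  EstIII AACTGGT/4: at [8, 26] ⇒ [12, 30]

Pooled cuts: [12, 15, 30, 36]

Fragments:
  [0,12): 12 bp
  [12,15): 3 bp
  [15,30): 15 bp
  [30,36): 6 bp
  [36,40): 4 bp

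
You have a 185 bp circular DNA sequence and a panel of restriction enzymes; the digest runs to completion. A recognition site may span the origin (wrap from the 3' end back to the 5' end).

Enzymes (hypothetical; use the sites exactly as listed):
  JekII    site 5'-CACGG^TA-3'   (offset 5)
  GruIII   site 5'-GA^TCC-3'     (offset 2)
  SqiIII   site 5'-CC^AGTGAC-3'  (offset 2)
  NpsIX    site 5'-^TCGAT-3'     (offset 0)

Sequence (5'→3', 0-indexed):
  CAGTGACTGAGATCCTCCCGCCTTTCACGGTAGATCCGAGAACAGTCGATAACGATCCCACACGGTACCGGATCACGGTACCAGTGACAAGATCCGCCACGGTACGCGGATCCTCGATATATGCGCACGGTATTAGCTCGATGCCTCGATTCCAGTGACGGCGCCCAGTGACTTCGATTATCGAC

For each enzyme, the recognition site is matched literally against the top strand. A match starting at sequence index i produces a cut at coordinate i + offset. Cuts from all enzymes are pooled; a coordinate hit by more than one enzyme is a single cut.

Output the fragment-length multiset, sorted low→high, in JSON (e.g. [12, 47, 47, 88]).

Site scan:
  JekII CACGGTA/5: at [25, 60, 73, 97, 125] ⇒ [30, 65, 78, 102, 130]
  GruIII GATCC/2: at [10, 32, 53, 90, 108] ⇒ [12, 34, 55, 92, 110]
  SqiIII CCAGTGAC/2: at [80, 151, 164, 184] ⇒ [1, 82, 153, 166]
  NpsIX TCGAT/0: at [45, 113, 137, 145, 173] ⇒ [45, 113, 137, 145, 173]

Pooled cuts: [1, 12, 30, 34, 45, 55, 65, 78, 82, 92, 102, 110, 113, 130, 137, 145, 153, 166, 173]

Fragment lengths:
  1→12: 11 bp
  12→30: 18 bp
  30→34: 4 bp
  34→45: 11 bp
  45→55: 10 bp
  55→65: 10 bp
  65→78: 13 bp
  78→82: 4 bp
  82→92: 10 bp
  92→102: 10 bp
  102→110: 8 bp
  110→113: 3 bp
  113→130: 17 bp
  130→137: 7 bp
  137→145: 8 bp
  145→153: 8 bp
  153→166: 13 bp
  166→173: 7 bp
  173→1 (wrap): 185-173+1 = 13 bp

[3,4,4,7,7,8,8,8,10,10,10,10,11,11,13,13,13,17,18]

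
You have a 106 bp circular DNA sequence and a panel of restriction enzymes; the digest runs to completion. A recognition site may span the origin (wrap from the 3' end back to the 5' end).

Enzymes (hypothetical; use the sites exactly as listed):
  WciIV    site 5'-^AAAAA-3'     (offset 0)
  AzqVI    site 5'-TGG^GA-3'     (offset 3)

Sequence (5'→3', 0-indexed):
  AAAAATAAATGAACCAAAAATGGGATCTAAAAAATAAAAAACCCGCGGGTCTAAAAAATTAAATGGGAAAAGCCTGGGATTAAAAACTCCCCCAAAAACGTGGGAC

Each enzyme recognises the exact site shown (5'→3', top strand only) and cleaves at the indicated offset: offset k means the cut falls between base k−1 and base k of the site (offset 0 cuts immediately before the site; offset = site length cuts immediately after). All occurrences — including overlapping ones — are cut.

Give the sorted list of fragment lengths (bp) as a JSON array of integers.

[1,1,1,3,4,5,6,8,10,11,12,13,15,16]

Scan for sites:
  WciIV (AAAAA, off=0): starts [0, 15, 28, 29, 35, 36, 52, 53, 81, 93] → cuts [0, 15, 28, 29, 35, 36, 52, 53, 81, 93]
  AzqVI (TGGGA, off=3): starts [20, 63, 74, 100] → cuts [23, 66, 77, 103]

Pooled cuts: [0, 15, 23, 28, 29, 35, 36, 52, 53, 66, 77, 81, 93, 103]

Fragment lengths:
  0→15: 15 bp
  15→23: 8 bp
  23→28: 5 bp
  28→29: 1 bp
  29→35: 6 bp
  35→36: 1 bp
  36→52: 16 bp
  52→53: 1 bp
  53→66: 13 bp
  66→77: 11 bp
  77→81: 4 bp
  81→93: 12 bp
  93→103: 10 bp
  103→0 (wrap): 106-103+0 = 3 bp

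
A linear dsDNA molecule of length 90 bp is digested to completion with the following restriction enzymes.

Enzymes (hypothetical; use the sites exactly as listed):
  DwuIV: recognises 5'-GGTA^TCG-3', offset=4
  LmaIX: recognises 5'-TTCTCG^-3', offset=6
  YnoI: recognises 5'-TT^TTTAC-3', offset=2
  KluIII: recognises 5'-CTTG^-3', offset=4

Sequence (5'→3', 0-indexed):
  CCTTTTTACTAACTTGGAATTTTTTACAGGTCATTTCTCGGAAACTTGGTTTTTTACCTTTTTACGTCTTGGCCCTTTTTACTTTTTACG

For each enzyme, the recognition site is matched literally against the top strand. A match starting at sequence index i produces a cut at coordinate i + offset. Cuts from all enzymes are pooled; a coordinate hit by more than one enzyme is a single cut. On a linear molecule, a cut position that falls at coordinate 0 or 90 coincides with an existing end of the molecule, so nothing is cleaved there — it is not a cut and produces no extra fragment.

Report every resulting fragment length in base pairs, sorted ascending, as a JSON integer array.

Site scan:
  DwuIV (GGTATCG, off=4): no sites
  LmaIX TTCTCG/6: at [34] ⇒ [40]
  YnoI TTTTTAC/2: at [2, 20, 50, 58, 75, 82] ⇒ [4, 22, 52, 60, 77, 84]
  KluIII CTTG/4: at [12, 44, 67] ⇒ [16, 48, 71]

Pooled cuts: [4, 16, 22, 40, 48, 52, 60, 71, 77, 84]

Fragment lengths:
  [0,4): 4 bp
  [4,16): 12 bp
  [16,22): 6 bp
  [22,40): 18 bp
  [40,48): 8 bp
  [48,52): 4 bp
  [52,60): 8 bp
  [60,71): 11 bp
  [71,77): 6 bp
  [77,84): 7 bp
  [84,90): 6 bp

[4,4,6,6,6,7,8,8,11,12,18]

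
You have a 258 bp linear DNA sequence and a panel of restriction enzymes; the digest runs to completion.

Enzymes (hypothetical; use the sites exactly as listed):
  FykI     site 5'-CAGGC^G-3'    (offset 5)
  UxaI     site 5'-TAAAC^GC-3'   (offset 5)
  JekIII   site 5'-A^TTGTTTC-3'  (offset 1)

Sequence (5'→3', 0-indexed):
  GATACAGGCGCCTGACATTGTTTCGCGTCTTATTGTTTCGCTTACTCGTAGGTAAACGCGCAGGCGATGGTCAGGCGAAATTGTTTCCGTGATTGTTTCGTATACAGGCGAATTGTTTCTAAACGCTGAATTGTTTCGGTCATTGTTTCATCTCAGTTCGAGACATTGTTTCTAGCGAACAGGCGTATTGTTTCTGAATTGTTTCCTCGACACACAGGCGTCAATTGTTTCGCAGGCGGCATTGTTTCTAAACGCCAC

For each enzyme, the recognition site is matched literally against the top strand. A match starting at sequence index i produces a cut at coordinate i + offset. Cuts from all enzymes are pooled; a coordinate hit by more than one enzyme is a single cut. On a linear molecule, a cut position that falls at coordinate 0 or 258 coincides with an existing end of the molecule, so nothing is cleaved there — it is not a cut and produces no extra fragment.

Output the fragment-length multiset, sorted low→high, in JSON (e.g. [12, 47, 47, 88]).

Per-enzyme occurrences:
  FykI (CAGGCG, off=5): starts [4, 60, 71, 104, 179, 214, 232] → cuts [9, 65, 76, 109, 184, 219, 237]
  UxaI (TAAACGC, off=5): starts [52, 119, 248] → cuts [57, 124, 253]
  JekIII (ATTGTTTC, off=1): starts [16, 31, 79, 91, 111, 129, 141, 164, 186, 197, 223, 240] → cuts [17, 32, 80, 92, 112, 130, 142, 165, 187, 198, 224, 241]

Pooled cuts: [9, 17, 32, 57, 65, 76, 80, 92, 109, 112, 124, 130, 142, 165, 184, 187, 198, 219, 224, 237, 241, 253]

Fragment lengths:
  [0,9): 9 bp
  [9,17): 8 bp
  [17,32): 15 bp
  [32,57): 25 bp
  [57,65): 8 bp
  [65,76): 11 bp
  [76,80): 4 bp
  [80,92): 12 bp
  [92,109): 17 bp
  [109,112): 3 bp
  [112,124): 12 bp
  [124,130): 6 bp
  [130,142): 12 bp
  [142,165): 23 bp
  [165,184): 19 bp
  [184,187): 3 bp
  [187,198): 11 bp
  [198,219): 21 bp
  [219,224): 5 bp
  [224,237): 13 bp
  [237,241): 4 bp
  [241,253): 12 bp
  [253,258): 5 bp

[3,3,4,4,5,5,6,8,8,9,11,11,12,12,12,12,13,15,17,19,21,23,25]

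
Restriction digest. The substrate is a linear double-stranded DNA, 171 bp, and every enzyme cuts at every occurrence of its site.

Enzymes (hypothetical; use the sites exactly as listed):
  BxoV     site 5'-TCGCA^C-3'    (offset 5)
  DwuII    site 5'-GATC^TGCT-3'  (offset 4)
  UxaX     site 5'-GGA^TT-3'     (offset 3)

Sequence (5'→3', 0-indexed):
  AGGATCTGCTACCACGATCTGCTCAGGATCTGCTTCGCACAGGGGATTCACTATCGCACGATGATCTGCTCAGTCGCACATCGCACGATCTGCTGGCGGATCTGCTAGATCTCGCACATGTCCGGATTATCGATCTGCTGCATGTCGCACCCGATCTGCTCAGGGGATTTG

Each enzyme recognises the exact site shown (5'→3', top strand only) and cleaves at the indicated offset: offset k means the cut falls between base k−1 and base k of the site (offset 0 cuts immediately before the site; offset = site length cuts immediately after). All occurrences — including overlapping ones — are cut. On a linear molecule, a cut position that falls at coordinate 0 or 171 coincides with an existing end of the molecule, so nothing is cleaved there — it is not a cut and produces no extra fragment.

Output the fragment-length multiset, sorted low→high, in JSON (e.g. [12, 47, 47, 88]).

Scan for sites:
  BxoV TCGCAC/5: at [34, 53, 73, 80, 111, 144] ⇒ [39, 58, 78, 85, 116, 149]
  DwuII GATCTGCT/4: at [2, 15, 26, 62, 86, 98, 131, 152] ⇒ [6, 19, 30, 66, 90, 102, 135, 156]
  UxaX GGATT/3: at [43, 123, 164] ⇒ [46, 126, 167]

Pooled cuts: [6, 19, 30, 39, 46, 58, 66, 78, 85, 90, 102, 116, 126, 135, 149, 156, 167]

Fragments:
  [0,6): 6 bp
  [6,19): 13 bp
  [19,30): 11 bp
  [30,39): 9 bp
  [39,46): 7 bp
  [46,58): 12 bp
  [58,66): 8 bp
  [66,78): 12 bp
  [78,85): 7 bp
  [85,90): 5 bp
  [90,102): 12 bp
  [102,116): 14 bp
  [116,126): 10 bp
  [126,135): 9 bp
  [135,149): 14 bp
  [149,156): 7 bp
  [156,167): 11 bp
  [167,171): 4 bp

[4,5,6,7,7,7,8,9,9,10,11,11,12,12,12,13,14,14]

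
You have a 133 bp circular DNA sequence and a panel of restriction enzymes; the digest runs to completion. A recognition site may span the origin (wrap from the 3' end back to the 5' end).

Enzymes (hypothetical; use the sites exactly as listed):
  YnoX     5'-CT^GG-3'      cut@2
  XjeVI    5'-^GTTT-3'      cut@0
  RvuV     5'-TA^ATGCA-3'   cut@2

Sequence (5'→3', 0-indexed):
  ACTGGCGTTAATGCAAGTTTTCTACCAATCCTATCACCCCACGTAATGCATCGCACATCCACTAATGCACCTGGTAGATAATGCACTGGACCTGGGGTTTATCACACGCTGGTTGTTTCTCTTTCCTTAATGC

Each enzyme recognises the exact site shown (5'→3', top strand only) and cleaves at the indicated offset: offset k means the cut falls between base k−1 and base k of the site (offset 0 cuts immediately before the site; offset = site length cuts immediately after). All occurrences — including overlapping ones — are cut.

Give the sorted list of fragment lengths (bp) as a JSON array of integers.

Scan for sites:
  YnoX (CTGG, off=2): starts [1, 70, 85, 91, 108] → cuts [3, 72, 87, 93, 110]
  XjeVI (GTTT, off=0): starts [16, 96, 114] → cuts [16, 96, 114]
  RvuV (TAATGCA, off=2): starts [8, 43, 62, 78, 127] → cuts [10, 45, 64, 80, 129]

All cut coordinates (distinct, sorted): [3, 10, 16, 45, 64, 72, 80, 87, 93, 96, 110, 114, 129]

Fragment lengths:
  3→10: 7 bp
  10→16: 6 bp
  16→45: 29 bp
  45→64: 19 bp
  64→72: 8 bp
  72→80: 8 bp
  80→87: 7 bp
  87→93: 6 bp
  93→96: 3 bp
  96→110: 14 bp
  110→114: 4 bp
  114→129: 15 bp
  129→3 (wrap): 133-129+3 = 7 bp

[3,4,6,6,7,7,7,8,8,14,15,19,29]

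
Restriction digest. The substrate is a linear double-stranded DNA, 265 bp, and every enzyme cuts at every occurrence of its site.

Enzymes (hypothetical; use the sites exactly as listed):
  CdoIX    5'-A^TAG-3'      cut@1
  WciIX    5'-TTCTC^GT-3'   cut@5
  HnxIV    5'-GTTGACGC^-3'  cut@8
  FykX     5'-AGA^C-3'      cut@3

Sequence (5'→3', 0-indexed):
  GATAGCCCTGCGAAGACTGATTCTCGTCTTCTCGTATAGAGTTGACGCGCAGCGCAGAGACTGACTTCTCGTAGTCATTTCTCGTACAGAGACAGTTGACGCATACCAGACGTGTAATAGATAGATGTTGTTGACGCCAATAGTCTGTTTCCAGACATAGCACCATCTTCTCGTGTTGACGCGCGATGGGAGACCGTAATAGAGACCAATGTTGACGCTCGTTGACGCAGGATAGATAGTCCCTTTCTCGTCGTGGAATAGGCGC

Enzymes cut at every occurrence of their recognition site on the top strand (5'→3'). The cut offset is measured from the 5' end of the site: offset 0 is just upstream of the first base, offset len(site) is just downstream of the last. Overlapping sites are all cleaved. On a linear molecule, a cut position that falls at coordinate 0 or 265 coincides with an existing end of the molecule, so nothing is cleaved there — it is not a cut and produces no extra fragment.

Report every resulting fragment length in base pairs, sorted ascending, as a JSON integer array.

Scan for sites:
  CdoIX (ATAG, off=1): starts [1, 35, 116, 120, 139, 156, 198, 231, 235, 257] → cuts [2, 36, 117, 121, 140, 157, 199, 232, 236, 258]
  WciIX (TTCTCGT, off=5): starts [20, 28, 65, 78, 167, 244] → cuts [25, 33, 70, 83, 172, 249]
  HnxIV (GTTGACGC, off=8): starts [40, 94, 129, 174, 210, 220] → cuts [48, 102, 137, 182, 218, 228]
  FykX (AGAC, off=3): starts [13, 57, 89, 107, 152, 190, 202] → cuts [16, 60, 92, 110, 155, 193, 205]

All cut coordinates (distinct, sorted): [2, 16, 25, 33, 36, 48, 60, 70, 83, 92, 102, 110, 117, 121, 137, 140, 155, 157, 172, 182, 193, 199, 205, 218, 228, 232, 236, 249, 258]

Fragments:
  [0,2): 2 bp
  [2,16): 14 bp
  [16,25): 9 bp
  [25,33): 8 bp
  [33,36): 3 bp
  [36,48): 12 bp
  [48,60): 12 bp
  [60,70): 10 bp
  [70,83): 13 bp
  [83,92): 9 bp
  [92,102): 10 bp
  [102,110): 8 bp
  [110,117): 7 bp
  [117,121): 4 bp
  [121,137): 16 bp
  [137,140): 3 bp
  [140,155): 15 bp
  [155,157): 2 bp
  [157,172): 15 bp
  [172,182): 10 bp
  [182,193): 11 bp
  [193,199): 6 bp
  [199,205): 6 bp
  [205,218): 13 bp
  [218,228): 10 bp
  [228,232): 4 bp
  [232,236): 4 bp
  [236,249): 13 bp
  [249,258): 9 bp
  [258,265): 7 bp

[2,2,3,3,4,4,4,6,6,7,7,8,8,9,9,9,10,10,10,10,11,12,12,13,13,13,14,15,15,16]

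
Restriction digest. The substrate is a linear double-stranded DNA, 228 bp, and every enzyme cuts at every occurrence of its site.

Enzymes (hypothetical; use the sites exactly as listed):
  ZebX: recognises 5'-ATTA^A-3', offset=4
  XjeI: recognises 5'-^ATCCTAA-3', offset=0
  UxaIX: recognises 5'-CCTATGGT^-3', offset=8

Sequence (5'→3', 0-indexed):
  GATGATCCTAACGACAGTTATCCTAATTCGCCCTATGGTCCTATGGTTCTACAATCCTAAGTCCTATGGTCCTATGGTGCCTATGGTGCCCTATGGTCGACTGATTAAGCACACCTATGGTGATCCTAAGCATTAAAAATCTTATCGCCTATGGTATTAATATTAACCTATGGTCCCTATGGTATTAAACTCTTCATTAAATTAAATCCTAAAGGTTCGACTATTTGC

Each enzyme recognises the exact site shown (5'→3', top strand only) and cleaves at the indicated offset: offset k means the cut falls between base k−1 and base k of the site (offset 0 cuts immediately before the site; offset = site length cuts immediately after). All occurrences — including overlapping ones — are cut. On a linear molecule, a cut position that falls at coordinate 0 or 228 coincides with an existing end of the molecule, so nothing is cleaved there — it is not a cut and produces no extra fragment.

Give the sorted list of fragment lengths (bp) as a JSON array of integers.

[1,1,4,4,4,5,6,6,8,8,9,9,9,10,10,12,13,14,15,17,20,20,23]

Site scan:
  ZebX ATTAA/4: at [103, 131, 155, 161, 183, 195, 200] ⇒ [107, 135, 159, 165, 187, 199, 204]
  XjeI ATCCTAA/0: at [4, 19, 53, 122, 205] ⇒ [4, 19, 53, 122, 205]
  UxaIX CCTATGGT/8: at [31, 39, 62, 70, 79, 89, 113, 147, 166, 175] ⇒ [39, 47, 70, 78, 87, 97, 121, 155, 174, 183]

Pooled cuts: [4, 19, 39, 47, 53, 70, 78, 87, 97, 107, 121, 122, 135, 155, 159, 165, 174, 183, 187, 199, 204, 205]

Fragments:
  [0,4): 4 bp
  [4,19): 15 bp
  [19,39): 20 bp
  [39,47): 8 bp
  [47,53): 6 bp
  [53,70): 17 bp
  [70,78): 8 bp
  [78,87): 9 bp
  [87,97): 10 bp
  [97,107): 10 bp
  [107,121): 14 bp
  [121,122): 1 bp
  [122,135): 13 bp
  [135,155): 20 bp
  [155,159): 4 bp
  [159,165): 6 bp
  [165,174): 9 bp
  [174,183): 9 bp
  [183,187): 4 bp
  [187,199): 12 bp
  [199,204): 5 bp
  [204,205): 1 bp
  [205,228): 23 bp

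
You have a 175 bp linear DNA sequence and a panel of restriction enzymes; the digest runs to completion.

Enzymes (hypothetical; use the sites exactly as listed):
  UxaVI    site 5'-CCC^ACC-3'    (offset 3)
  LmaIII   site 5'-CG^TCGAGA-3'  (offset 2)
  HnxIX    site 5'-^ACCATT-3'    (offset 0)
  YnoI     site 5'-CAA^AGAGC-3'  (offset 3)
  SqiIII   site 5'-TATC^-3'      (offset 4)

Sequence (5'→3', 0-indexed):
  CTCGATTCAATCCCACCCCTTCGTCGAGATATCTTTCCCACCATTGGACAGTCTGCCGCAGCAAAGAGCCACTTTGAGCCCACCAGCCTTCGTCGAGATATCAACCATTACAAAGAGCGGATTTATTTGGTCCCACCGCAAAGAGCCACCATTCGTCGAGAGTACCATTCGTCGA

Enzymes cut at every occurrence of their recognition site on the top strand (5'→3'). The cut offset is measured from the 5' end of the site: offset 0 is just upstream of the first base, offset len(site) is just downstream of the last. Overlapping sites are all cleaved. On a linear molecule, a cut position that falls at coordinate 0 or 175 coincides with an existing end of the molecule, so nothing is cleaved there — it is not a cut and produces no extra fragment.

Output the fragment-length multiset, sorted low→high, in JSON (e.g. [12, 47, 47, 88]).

[1,6,6,7,8,8,9,10,10,10,11,12,14,17,21,25]

Scan for sites:
  UxaVI CCCACC/3: at [11, 36, 78, 131] ⇒ [14, 39, 81, 134]
  LmaIII CGTCGAGA/2: at [21, 90, 153] ⇒ [23, 92, 155]
  HnxIX ACCATT/0: at [39, 103, 147, 163] ⇒ [39, 103, 147, 163]
  YnoI CAAAGAGC/3: at [61, 110, 138] ⇒ [64, 113, 141]
  SqiIII TATC/4: at [29, 98] ⇒ [33, 102]

All cut coordinates (distinct, sorted): [14, 23, 33, 39, 64, 81, 92, 102, 103, 113, 134, 141, 147, 155, 163]

Fragment lengths:
  [0,14): 14 bp
  [14,23): 9 bp
  [23,33): 10 bp
  [33,39): 6 bp
  [39,64): 25 bp
  [64,81): 17 bp
  [81,92): 11 bp
  [92,102): 10 bp
  [102,103): 1 bp
  [103,113): 10 bp
  [113,134): 21 bp
  [134,141): 7 bp
  [141,147): 6 bp
  [147,155): 8 bp
  [155,163): 8 bp
  [163,175): 12 bp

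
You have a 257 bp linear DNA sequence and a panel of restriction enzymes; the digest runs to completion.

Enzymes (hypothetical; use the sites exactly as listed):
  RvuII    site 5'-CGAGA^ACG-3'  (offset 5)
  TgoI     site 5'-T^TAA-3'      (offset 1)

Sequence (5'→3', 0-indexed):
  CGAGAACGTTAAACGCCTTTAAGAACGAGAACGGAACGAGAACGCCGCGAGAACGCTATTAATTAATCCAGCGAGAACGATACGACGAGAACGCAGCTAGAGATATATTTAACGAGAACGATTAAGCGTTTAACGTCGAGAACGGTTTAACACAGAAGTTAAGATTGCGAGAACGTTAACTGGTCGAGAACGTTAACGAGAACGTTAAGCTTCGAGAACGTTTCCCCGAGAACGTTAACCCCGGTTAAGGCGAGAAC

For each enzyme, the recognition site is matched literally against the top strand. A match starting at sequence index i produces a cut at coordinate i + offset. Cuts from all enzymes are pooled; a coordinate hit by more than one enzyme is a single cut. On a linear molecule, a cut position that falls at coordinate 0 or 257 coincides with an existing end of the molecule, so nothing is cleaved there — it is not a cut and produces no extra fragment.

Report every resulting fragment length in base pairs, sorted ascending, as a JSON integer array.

Scan for sites:
  RvuII (CGAGAACG, off=5): starts [0, 25, 36, 47, 71, 85, 112, 136, 167, 184, 196, 212, 226] → cuts [5, 30, 41, 52, 76, 90, 117, 141, 172, 189, 201, 217, 231]
  TgoI (TTAA, off=1): starts [8, 18, 58, 62, 108, 121, 129, 146, 158, 175, 192, 204, 234, 244] → cuts [9, 19, 59, 63, 109, 122, 130, 147, 159, 176, 193, 205, 235, 245]

All cut coordinates (distinct, sorted): [5, 9, 19, 30, 41, 52, 59, 63, 76, 90, 109, 117, 122, 130, 141, 147, 159, 172, 176, 189, 193, 201, 205, 217, 231, 235, 245]

Fragments:
  [0,5): 5 bp
  [5,9): 4 bp
  [9,19): 10 bp
  [19,30): 11 bp
  [30,41): 11 bp
  [41,52): 11 bp
  [52,59): 7 bp
  [59,63): 4 bp
  [63,76): 13 bp
  [76,90): 14 bp
  [90,109): 19 bp
  [109,117): 8 bp
  [117,122): 5 bp
  [122,130): 8 bp
  [130,141): 11 bp
  [141,147): 6 bp
  [147,159): 12 bp
  [159,172): 13 bp
  [172,176): 4 bp
  [176,189): 13 bp
  [189,193): 4 bp
  [193,201): 8 bp
  [201,205): 4 bp
  [205,217): 12 bp
  [217,231): 14 bp
  [231,235): 4 bp
  [235,245): 10 bp
  [245,257): 12 bp

[4,4,4,4,4,4,5,5,6,7,8,8,8,10,10,11,11,11,11,12,12,12,13,13,13,14,14,19]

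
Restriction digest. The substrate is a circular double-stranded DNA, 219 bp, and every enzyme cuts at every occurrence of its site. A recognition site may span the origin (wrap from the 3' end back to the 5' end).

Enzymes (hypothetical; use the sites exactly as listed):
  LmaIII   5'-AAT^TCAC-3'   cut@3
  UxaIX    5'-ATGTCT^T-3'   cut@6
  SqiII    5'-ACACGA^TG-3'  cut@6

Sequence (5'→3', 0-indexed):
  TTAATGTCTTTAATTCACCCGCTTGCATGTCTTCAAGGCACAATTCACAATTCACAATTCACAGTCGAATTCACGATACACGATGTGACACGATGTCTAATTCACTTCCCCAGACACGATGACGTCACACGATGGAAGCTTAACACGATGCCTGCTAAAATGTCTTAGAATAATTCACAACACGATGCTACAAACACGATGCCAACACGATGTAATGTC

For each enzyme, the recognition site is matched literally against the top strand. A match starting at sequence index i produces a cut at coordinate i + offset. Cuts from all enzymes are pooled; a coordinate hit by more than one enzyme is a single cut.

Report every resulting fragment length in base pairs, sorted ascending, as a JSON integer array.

Site scan:
  LmaIII (AATTCAC, off=3): starts [11, 41, 48, 55, 67, 98, 171] → cuts [14, 44, 51, 58, 70, 101, 174]
  UxaIX (ATGTCTT, off=6): starts [3, 26, 159, 214] → cuts [1, 9, 32, 165]
  SqiII (ACACGATG, off=6): starts [77, 87, 113, 126, 142, 179, 193, 204] → cuts [83, 93, 119, 132, 148, 185, 199, 210]

Pooled cuts: [1, 9, 14, 32, 44, 51, 58, 70, 83, 93, 101, 119, 132, 148, 165, 174, 185, 199, 210]

Fragments:
  1→9: 8 bp
  9→14: 5 bp
  14→32: 18 bp
  32→44: 12 bp
  44→51: 7 bp
  51→58: 7 bp
  58→70: 12 bp
  70→83: 13 bp
  83→93: 10 bp
  93→101: 8 bp
  101→119: 18 bp
  119→132: 13 bp
  132→148: 16 bp
  148→165: 17 bp
  165→174: 9 bp
  174→185: 11 bp
  185→199: 14 bp
  199→210: 11 bp
  210→1 (wrap): 219-210+1 = 10 bp

[5,7,7,8,8,9,10,10,11,11,12,12,13,13,14,16,17,18,18]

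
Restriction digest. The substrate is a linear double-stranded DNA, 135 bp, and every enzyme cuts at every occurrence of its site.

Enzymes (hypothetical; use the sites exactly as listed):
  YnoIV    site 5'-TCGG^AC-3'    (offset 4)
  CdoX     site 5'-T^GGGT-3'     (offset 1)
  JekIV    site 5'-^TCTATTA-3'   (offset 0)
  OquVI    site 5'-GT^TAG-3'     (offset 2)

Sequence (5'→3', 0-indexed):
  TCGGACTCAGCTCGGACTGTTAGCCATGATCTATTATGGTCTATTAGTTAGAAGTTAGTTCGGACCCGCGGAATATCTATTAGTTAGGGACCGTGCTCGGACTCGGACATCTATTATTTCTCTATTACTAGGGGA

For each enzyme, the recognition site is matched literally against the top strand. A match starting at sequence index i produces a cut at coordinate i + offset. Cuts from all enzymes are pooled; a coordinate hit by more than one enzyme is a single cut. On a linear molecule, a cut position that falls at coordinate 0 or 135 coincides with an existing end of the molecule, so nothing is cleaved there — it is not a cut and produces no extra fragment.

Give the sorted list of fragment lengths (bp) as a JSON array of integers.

Site scan:
  YnoIV (TCGGAC, off=4): starts [0, 11, 59, 96, 102] → cuts [4, 15, 63, 100, 106]
  CdoX (TGGGT, off=1): no sites
  JekIV (TCTATTA, off=0): starts [29, 39, 75, 109, 120] → cuts [29, 39, 75, 109, 120]
  OquVI (GTTAG, off=2): starts [18, 46, 53, 82] → cuts [20, 48, 55, 84]

All cut coordinates (distinct, sorted): [4, 15, 20, 29, 39, 48, 55, 63, 75, 84, 100, 106, 109, 120]

Fragment lengths:
  [0,4): 4 bp
  [4,15): 11 bp
  [15,20): 5 bp
  [20,29): 9 bp
  [29,39): 10 bp
  [39,48): 9 bp
  [48,55): 7 bp
  [55,63): 8 bp
  [63,75): 12 bp
  [75,84): 9 bp
  [84,100): 16 bp
  [100,106): 6 bp
  [106,109): 3 bp
  [109,120): 11 bp
  [120,135): 15 bp

[3,4,5,6,7,8,9,9,9,10,11,11,12,15,16]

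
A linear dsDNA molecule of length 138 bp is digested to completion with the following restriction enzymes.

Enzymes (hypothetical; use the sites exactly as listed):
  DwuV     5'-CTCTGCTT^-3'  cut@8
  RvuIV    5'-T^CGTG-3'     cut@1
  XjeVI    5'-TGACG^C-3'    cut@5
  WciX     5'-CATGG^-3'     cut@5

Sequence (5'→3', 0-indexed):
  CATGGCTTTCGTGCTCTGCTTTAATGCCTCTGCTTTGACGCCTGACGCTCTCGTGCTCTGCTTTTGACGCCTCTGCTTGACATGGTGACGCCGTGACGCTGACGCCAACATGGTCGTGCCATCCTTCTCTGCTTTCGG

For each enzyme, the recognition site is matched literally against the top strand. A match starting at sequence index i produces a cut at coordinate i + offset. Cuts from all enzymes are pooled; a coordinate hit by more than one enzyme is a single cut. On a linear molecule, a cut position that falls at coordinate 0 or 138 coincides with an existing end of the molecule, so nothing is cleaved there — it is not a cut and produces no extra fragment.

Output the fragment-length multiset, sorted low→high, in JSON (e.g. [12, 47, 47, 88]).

Site scan:
  DwuV CTCTGCTT/8: at [13, 27, 55, 70, 126] ⇒ [21, 35, 63, 78, 134]
  RvuIV TCGTG/1: at [8, 50, 113] ⇒ [9, 51, 114]
  XjeVI TGACGC/5: at [35, 42, 64, 85, 93, 99] ⇒ [40, 47, 69, 90, 98, 104]
  WciX CATGG/5: at [0, 80, 108] ⇒ [5, 85, 113]

Pooled cuts: [5, 9, 21, 35, 40, 47, 51, 63, 69, 78, 85, 90, 98, 104, 113, 114, 134]

Fragment lengths:
  [0,5): 5 bp
  [5,9): 4 bp
  [9,21): 12 bp
  [21,35): 14 bp
  [35,40): 5 bp
  [40,47): 7 bp
  [47,51): 4 bp
  [51,63): 12 bp
  [63,69): 6 bp
  [69,78): 9 bp
  [78,85): 7 bp
  [85,90): 5 bp
  [90,98): 8 bp
  [98,104): 6 bp
  [104,113): 9 bp
  [113,114): 1 bp
  [114,134): 20 bp
  [134,138): 4 bp

[1,4,4,4,5,5,5,6,6,7,7,8,9,9,12,12,14,20]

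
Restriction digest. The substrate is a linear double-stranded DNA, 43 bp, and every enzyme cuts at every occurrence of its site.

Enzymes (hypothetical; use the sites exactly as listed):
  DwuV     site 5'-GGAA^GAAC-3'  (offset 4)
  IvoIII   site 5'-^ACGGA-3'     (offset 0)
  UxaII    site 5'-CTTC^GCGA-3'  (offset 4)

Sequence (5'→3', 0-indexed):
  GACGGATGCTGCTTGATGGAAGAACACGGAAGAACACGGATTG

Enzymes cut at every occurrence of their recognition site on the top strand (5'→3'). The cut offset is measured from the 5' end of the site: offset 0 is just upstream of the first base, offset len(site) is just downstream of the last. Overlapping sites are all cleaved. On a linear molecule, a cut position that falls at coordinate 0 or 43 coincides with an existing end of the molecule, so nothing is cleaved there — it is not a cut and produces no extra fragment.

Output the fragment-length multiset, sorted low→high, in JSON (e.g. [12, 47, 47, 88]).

[1,4,4,6,8,20]

Site scan:
  DwuV (GGAAGAAC, off=4): starts [17, 27] → cuts [21, 31]
  IvoIII (ACGGA, off=0): starts [1, 25, 35] → cuts [1, 25, 35]
  UxaII (CTTCGCGA, off=4): no sites

All cut coordinates (distinct, sorted): [1, 21, 25, 31, 35]

Fragments:
  [0,1): 1 bp
  [1,21): 20 bp
  [21,25): 4 bp
  [25,31): 6 bp
  [31,35): 4 bp
  [35,43): 8 bp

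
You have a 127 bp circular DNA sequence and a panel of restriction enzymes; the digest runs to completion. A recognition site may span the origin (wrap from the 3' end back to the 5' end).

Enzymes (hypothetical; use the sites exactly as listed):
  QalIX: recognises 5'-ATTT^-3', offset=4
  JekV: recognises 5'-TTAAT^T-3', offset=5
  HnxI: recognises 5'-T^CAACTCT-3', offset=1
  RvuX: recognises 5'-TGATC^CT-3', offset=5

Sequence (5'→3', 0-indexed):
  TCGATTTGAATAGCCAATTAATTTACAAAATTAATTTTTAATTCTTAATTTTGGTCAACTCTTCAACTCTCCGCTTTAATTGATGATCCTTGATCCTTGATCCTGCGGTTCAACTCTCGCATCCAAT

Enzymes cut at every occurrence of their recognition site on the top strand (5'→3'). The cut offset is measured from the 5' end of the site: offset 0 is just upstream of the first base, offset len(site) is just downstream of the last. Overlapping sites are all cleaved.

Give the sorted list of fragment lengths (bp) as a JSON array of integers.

[2,2,2,4,5,7,7,7,8,8,8,11,15,17,24]

Scan for sites:
  QalIX ATTT/4: at [3, 20, 33, 47] ⇒ [7, 24, 37, 51]
  JekV TTAATT/5: at [17, 30, 37, 44, 75] ⇒ [22, 35, 42, 49, 80]
  HnxI TCAACTCT/1: at [54, 62, 109] ⇒ [55, 63, 110]
  RvuX TGATCCT/5: at [83, 90, 97] ⇒ [88, 95, 102]

Pooled cuts: [7, 22, 24, 35, 37, 42, 49, 51, 55, 63, 80, 88, 95, 102, 110]

Fragments:
  7→22: 15 bp
  22→24: 2 bp
  24→35: 11 bp
  35→37: 2 bp
  37→42: 5 bp
  42→49: 7 bp
  49→51: 2 bp
  51→55: 4 bp
  55→63: 8 bp
  63→80: 17 bp
  80→88: 8 bp
  88→95: 7 bp
  95→102: 7 bp
  102→110: 8 bp
  110→7 (wrap): 127-110+7 = 24 bp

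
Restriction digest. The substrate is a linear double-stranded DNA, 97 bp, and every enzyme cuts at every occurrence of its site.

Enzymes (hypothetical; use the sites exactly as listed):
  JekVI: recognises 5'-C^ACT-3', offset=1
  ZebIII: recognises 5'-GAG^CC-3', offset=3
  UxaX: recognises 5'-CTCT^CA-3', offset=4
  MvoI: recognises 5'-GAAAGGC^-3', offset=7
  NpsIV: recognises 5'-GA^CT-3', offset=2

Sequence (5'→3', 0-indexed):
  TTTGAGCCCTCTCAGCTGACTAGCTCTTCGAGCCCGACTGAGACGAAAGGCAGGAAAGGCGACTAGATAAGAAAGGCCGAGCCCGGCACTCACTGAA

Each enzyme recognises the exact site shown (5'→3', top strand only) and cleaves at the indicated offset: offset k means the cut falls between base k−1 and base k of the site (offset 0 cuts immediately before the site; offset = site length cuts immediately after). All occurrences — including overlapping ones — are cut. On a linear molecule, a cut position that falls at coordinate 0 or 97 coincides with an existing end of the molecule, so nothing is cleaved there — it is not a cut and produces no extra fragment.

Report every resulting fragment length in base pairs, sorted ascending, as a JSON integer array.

Scan for sites:
  JekVI CACT/1: at [86, 90] ⇒ [87, 91]
  ZebIII GAGCC/3: at [3, 29, 78] ⇒ [6, 32, 81]
  UxaX CTCTCA/4: at [8] ⇒ [12]
  MvoI GAAAGGC/7: at [44, 53, 70] ⇒ [51, 60, 77]
  NpsIV GACT/2: at [17, 35, 60] ⇒ [19, 37, 62]

Pooled cuts: [6, 12, 19, 32, 37, 51, 60, 62, 77, 81, 87, 91]

Fragments:
  [0,6): 6 bp
  [6,12): 6 bp
  [12,19): 7 bp
  [19,32): 13 bp
  [32,37): 5 bp
  [37,51): 14 bp
  [51,60): 9 bp
  [60,62): 2 bp
  [62,77): 15 bp
  [77,81): 4 bp
  [81,87): 6 bp
  [87,91): 4 bp
  [91,97): 6 bp

[2,4,4,5,6,6,6,6,7,9,13,14,15]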